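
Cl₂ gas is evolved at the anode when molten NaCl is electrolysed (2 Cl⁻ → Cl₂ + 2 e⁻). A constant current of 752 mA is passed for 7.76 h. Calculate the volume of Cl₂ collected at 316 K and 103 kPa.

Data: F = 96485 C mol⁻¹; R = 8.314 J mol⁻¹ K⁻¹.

2.78 L

Q = I·t = 0.7520 A × 27936 s = 21010 C.
n(e⁻) = Q/F = 21010 / 96485 = 0.2177 mol.
2 electrons are transferred per Cl₂ molecule, so n(Cl₂) = 0.2177 / 2 = 0.1089 mol.
V = nRT/P = (0.1089 × 8.314 × 316) / (103 × 10³ Pa) = 0.00278 m³ = 2.78 L.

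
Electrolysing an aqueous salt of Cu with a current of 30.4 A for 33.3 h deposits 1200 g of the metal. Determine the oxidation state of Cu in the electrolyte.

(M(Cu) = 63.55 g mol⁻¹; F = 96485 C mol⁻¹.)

Q = I·t = 30.40 A × 119880 s = 3644000 C, so n(e⁻) = 3644000/96485 = 37.77 mol.
n(Cu) deposited = 1200 / 63.55 = 18.88 mol.
Electrons per atom = n(e⁻)/n(Cu) = 37.77 / 18.88 = 2.00 ≈ 2, so the ion is Cu²⁺.

+2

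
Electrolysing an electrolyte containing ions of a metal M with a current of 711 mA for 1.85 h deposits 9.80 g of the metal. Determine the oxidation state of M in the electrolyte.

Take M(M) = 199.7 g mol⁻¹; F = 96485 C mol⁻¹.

Q = I·t = 0.7110 A × 6660.0 s = 4735 C, so n(e⁻) = 4735/96485 = 0.04908 mol.
n(M) deposited = 9.80 / 199.7 = 0.04907 mol.
Electrons per atom = n(e⁻)/n(M) = 0.04908 / 0.04907 = 1.00 ≈ 1, so the ion is M⁺.

+1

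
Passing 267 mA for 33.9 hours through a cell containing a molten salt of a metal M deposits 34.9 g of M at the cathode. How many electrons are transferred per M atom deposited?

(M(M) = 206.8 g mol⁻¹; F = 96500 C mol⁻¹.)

Q = I·t = 0.2670 A × 122040 s = 32580 C, so n(e⁻) = 32580/96500 = 0.3377 mol.
n(M) deposited = 34.9 / 206.8 = 0.1688 mol.
Electrons per atom = n(e⁻)/n(M) = 0.3377 / 0.1688 = 2.00 ≈ 2, so the ion is M²⁺.

2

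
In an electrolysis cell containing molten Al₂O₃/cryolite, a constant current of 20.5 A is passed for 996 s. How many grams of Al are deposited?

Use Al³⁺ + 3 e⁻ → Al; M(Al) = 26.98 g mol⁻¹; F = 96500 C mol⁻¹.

1.90 g

Q = I·t = 20.50 A × 996.00 s = 20420 C.
n(e⁻) = Q/F = 20420 / 96500 = 0.2116 mol.
Al³⁺ + 3 e⁻ → Al, so n(Al) = n(e⁻)/3 = 0.07053 mol.
m = n·M = 0.07053 × 26.98 = 1.90 g.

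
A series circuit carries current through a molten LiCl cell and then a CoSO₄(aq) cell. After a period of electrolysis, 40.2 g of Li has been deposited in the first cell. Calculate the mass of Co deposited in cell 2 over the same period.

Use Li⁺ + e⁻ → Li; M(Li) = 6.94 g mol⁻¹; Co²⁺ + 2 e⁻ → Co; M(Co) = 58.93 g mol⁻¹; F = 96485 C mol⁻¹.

n(Li) = 40.2 / 6.94 = 5.793 mol.
Since Li⁺ + e⁻ → Li, n(e⁻) passed = 1 × 5.793 = 5.793 mol.
Cells in series carry the same charge, so the same 5.793 mol of electrons passes through cell 2.
Co²⁺ + 2 e⁻ → Co, so n(Co) = 5.793 / 2 = 2.896 mol.
m(Co) = 2.896 × 58.93 = 171 g.

171 g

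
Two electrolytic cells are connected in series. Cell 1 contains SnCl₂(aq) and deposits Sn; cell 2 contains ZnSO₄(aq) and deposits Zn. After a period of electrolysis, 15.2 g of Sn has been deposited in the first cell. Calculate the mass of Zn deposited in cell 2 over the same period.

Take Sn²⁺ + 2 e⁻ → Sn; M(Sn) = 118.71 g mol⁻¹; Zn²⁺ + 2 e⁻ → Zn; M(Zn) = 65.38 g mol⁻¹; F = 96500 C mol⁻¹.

8.37 g

n(Sn) = 15.2 / 118.71 = 0.1280 mol.
Since Sn²⁺ + 2 e⁻ → Sn, n(e⁻) passed = 2 × 0.1280 = 0.2561 mol.
Cells in series carry the same charge, so the same 0.2561 mol of electrons passes through cell 2.
Zn²⁺ + 2 e⁻ → Zn, so n(Zn) = 0.2561 / 2 = 0.1280 mol.
m(Zn) = 0.1280 × 65.38 = 8.37 g.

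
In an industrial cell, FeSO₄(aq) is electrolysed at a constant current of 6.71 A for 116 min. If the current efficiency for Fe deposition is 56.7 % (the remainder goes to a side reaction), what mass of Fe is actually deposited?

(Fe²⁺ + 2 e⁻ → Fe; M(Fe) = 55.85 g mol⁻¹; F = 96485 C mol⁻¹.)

7.66 g

Q = I·t = 6.710 × 6960.0 = 46700 C.
n(e⁻) = 46700/96485 = 0.4840 mol; theoretically n(Fe) = 0.4840/2 = 0.2420 mol, m_theo = 13.52 g.
At 56.7 % efficiency, m_actual = 0.567 × 13.52 = 7.66 g.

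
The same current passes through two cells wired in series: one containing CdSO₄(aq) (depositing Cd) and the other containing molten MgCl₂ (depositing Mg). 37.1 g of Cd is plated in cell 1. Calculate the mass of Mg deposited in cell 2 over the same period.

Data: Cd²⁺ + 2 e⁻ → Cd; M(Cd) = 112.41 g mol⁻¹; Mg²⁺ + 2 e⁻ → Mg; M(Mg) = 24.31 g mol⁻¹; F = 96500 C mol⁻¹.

8.02 g

n(Cd) = 37.1 / 112.41 = 0.3300 mol.
Since Cd²⁺ + 2 e⁻ → Cd, n(e⁻) passed = 2 × 0.3300 = 0.6601 mol.
Cells in series carry the same charge, so the same 0.6601 mol of electrons passes through cell 2.
Mg²⁺ + 2 e⁻ → Mg, so n(Mg) = 0.6601 / 2 = 0.3300 mol.
m(Mg) = 0.3300 × 24.31 = 8.02 g.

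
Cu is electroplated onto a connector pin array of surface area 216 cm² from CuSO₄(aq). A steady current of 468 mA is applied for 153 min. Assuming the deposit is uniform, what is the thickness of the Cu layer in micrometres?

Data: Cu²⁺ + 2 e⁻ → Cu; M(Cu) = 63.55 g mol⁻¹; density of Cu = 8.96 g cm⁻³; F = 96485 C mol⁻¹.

7.31 μm

Q = I·t = 0.4680 × 9180.0 = 4296 C; n(e⁻) = 0.04453 mol.
n(Cu) = n(e⁻)/2 = 0.02226 mol, so m = 0.02226 × 63.55 = 1.415 g.
Volume = m/ρ = 1.415 / 8.96 = 0.1579 cm³.
Thickness = V/A = 0.1579 / 216 = 7.31 × 10⁻⁴ cm = 7.31 μm.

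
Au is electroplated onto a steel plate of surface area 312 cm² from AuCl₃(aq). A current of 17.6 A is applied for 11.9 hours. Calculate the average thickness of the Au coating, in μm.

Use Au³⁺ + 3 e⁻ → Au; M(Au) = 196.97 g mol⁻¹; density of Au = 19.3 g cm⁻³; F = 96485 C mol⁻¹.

852 μm

Q = I·t = 17.60 × 42840 = 754000 C; n(e⁻) = 7.815 mol.
n(Au) = n(e⁻)/3 = 2.605 mol, so m = 2.605 × 196.97 = 513.1 g.
Volume = m/ρ = 513.1 / 19.3 = 26.58 cm³.
Thickness = V/A = 26.58 / 312 = 0.0852 cm = 852 μm.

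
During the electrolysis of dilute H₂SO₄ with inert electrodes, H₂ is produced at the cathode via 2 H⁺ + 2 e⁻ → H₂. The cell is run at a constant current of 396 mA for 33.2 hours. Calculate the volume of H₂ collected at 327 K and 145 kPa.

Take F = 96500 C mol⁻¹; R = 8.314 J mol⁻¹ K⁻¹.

4.60 L

Q = I·t = 0.3960 A × 119520 s = 47330 C.
n(e⁻) = Q/F = 47330 / 96500 = 0.4905 mol.
2 electrons are transferred per H₂ molecule, so n(H₂) = 0.4905 / 2 = 0.2452 mol.
V = nRT/P = (0.2452 × 8.314 × 327) / (145 × 10³ Pa) = 0.00460 m³ = 4.60 L.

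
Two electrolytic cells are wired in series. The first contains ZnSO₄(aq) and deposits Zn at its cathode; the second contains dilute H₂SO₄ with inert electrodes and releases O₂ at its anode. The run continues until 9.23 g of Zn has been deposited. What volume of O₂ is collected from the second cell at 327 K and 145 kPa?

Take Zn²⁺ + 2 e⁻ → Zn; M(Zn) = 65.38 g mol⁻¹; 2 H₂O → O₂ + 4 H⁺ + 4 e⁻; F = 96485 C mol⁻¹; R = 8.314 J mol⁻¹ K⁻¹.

n(Zn) = 9.23 / 65.38 = 0.1412 mol, so n(e⁻) = 2 × 0.1412 = 0.2823 mol.
The cells are in series, so the same 0.2823 mol of electrons passes through the second cell.
2 H₂O → O₂ + 4 H⁺ + 4 e⁻ — 4 mol e⁻ per mol O₂, so n(O₂) = 0.2823/4 = 0.07059 mol.
V = nRT/P = (0.07059 × 8.314 × 327) / (145 × 10³) = 0.00132 m³ = 1.32 L.

1.32 L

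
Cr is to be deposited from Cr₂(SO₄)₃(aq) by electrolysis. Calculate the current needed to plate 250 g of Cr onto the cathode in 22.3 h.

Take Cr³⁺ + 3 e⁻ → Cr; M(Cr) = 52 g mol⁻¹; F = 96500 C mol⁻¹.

n(Cr) = 250 / 52 = 4.808 mol.
n(e⁻) = 3 × 4.808 = 14.42 mol.
Q = n(e⁻)·F = 14.42 × 96500 = 1392000 C.
I = Q/t = 1392000 / 80280 s = 17.3 A.

17.3 A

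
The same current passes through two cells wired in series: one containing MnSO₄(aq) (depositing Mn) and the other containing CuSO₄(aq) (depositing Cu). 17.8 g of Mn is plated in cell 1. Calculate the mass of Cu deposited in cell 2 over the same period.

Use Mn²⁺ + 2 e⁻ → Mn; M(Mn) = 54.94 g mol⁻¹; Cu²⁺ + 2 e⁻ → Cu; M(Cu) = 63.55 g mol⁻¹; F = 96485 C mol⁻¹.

n(Mn) = 17.8 / 54.94 = 0.3240 mol.
Since Mn²⁺ + 2 e⁻ → Mn, n(e⁻) passed = 2 × 0.3240 = 0.6480 mol.
Cells in series carry the same charge, so the same 0.6480 mol of electrons passes through cell 2.
Cu²⁺ + 2 e⁻ → Cu, so n(Cu) = 0.6480 / 2 = 0.3240 mol.
m(Cu) = 0.3240 × 63.55 = 20.6 g.

20.6 g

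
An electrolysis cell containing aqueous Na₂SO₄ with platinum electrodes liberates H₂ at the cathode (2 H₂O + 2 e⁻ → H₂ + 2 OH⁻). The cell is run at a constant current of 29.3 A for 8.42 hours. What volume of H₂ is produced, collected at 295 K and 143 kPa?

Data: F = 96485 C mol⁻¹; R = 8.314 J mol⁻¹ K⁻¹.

78.9 L

Q = I·t = 29.30 A × 30312 s = 888100 C.
n(e⁻) = Q/F = 888100 / 96485 = 9.205 mol.
2 electrons are transferred per H₂ molecule, so n(H₂) = 9.205 / 2 = 4.602 mol.
V = nRT/P = (4.602 × 8.314 × 295) / (143 × 10³ Pa) = 0.0789 m³ = 78.9 L.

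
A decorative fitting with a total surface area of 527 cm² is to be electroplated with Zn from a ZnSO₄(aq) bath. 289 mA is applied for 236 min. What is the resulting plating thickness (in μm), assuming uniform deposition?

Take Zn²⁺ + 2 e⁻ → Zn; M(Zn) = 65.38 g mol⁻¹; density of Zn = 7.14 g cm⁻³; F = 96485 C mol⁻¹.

Q = I·t = 0.2890 × 14160 = 4092 C; n(e⁻) = 0.04241 mol.
n(Zn) = n(e⁻)/2 = 0.02121 mol, so m = 0.02121 × 65.38 = 1.386 g.
Volume = m/ρ = 1.386 / 7.14 = 0.1942 cm³.
Thickness = V/A = 0.1942 / 527 = 3.68 × 10⁻⁴ cm = 3.68 μm.

3.68 μm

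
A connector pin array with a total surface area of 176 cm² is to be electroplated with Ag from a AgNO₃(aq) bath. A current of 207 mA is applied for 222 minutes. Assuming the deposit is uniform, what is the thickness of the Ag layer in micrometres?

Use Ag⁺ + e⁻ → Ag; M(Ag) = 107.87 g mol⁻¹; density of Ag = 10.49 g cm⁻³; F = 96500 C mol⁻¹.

Q = I·t = 0.2070 × 13320 = 2757 C; n(e⁻) = 0.02857 mol.
n(Ag) = n(e⁻)/1 = 0.02857 mol, so m = 0.02857 × 107.87 = 3.082 g.
Volume = m/ρ = 3.082 / 10.49 = 0.2938 cm³.
Thickness = V/A = 0.2938 / 176 = 0.00167 cm = 16.7 μm.

16.7 μm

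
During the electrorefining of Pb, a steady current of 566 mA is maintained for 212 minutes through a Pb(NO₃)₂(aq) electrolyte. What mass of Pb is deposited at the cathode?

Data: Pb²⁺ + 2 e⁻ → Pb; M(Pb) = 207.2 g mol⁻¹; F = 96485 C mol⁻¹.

7.73 g

Q = I·t = 0.5660 A × 12720 s = 7200 C.
n(e⁻) = Q/F = 7200 / 96485 = 0.07462 mol.
Pb²⁺ + 2 e⁻ → Pb, so n(Pb) = n(e⁻)/2 = 0.03731 mol.
m = n·M = 0.03731 × 207.2 = 7.73 g.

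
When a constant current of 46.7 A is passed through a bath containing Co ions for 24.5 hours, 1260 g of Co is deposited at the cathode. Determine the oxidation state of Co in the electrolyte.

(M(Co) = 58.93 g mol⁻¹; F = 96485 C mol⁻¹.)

Q = I·t = 46.70 A × 88200 s = 4119000 C, so n(e⁻) = 4119000/96485 = 42.69 mol.
n(Co) deposited = 1260 / 58.93 = 21.38 mol.
Electrons per atom = n(e⁻)/n(Co) = 42.69 / 21.38 = 2.00 ≈ 2, so the ion is Co²⁺.

+2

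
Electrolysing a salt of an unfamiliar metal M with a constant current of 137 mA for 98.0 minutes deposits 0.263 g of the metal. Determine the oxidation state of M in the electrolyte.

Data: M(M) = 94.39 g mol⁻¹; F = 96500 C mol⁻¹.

Q = I·t = 0.1370 A × 5880.0 s = 805.6 C, so n(e⁻) = 805.6/96500 = 0.008348 mol.
n(M) deposited = 0.263 / 94.39 = 0.002786 mol.
Electrons per atom = n(e⁻)/n(M) = 0.008348 / 0.002786 = 3.00 ≈ 3, so the ion is M³⁺.

+3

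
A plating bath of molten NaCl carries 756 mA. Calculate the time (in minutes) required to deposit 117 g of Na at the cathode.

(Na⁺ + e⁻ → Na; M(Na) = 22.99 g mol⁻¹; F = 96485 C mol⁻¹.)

10800 min

n(Na) = m/M = 117 / 22.99 = 5.089 mol.
Each Na atom requires 1 electron, so n(e⁻) = 1 × 5.089 = 5.089 mol.
Q = n(e⁻)·F = 5.089 × 96485 = 491000 C.
t = Q/I = 491000 / 0.7560 A = 649500 s = 10800 min.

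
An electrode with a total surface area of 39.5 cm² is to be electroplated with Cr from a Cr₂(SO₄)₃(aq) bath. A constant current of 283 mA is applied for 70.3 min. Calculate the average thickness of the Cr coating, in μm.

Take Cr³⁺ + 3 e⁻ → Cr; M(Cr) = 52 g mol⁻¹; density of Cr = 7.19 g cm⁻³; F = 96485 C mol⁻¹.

7.55 μm

Q = I·t = 0.2830 × 4218.0 = 1194 C; n(e⁻) = 0.01237 mol.
n(Cr) = n(e⁻)/3 = 0.004124 mol, so m = 0.004124 × 52 = 0.2144 g.
Volume = m/ρ = 0.2144 / 7.19 = 0.02983 cm³.
Thickness = V/A = 0.02983 / 39.5 = 7.55 × 10⁻⁴ cm = 7.55 μm.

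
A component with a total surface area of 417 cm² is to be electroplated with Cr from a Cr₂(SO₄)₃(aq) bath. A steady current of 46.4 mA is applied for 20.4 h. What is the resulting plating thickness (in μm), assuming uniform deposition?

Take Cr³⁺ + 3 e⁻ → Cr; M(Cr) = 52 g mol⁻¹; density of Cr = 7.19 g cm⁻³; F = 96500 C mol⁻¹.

2.04 μm

Q = I·t = 0.04640 × 73440 = 3408 C; n(e⁻) = 0.03531 mol.
n(Cr) = n(e⁻)/3 = 0.01177 mol, so m = 0.01177 × 52 = 0.6121 g.
Volume = m/ρ = 0.6121 / 7.19 = 0.08513 cm³.
Thickness = V/A = 0.08513 / 417 = 2.04 × 10⁻⁴ cm = 2.04 μm.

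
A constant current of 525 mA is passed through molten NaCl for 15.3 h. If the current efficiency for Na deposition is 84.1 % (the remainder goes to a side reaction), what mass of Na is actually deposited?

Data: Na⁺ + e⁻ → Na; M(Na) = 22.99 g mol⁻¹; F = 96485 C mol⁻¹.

5.79 g

Q = I·t = 0.5250 × 55080 = 28920 C.
n(e⁻) = 28920/96485 = 0.2997 mol; theoretically n(Na) = 0.2997/1 = 0.2997 mol, m_theo = 6.890 g.
At 84.1 % efficiency, m_actual = 0.841 × 6.890 = 5.79 g.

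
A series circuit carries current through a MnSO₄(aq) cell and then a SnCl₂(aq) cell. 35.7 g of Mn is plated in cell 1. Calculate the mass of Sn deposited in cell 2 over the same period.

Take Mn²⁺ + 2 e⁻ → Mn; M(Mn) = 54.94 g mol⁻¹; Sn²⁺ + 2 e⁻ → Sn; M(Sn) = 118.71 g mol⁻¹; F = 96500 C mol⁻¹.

n(Mn) = 35.7 / 54.94 = 0.6498 mol.
Since Mn²⁺ + 2 e⁻ → Mn, n(e⁻) passed = 2 × 0.6498 = 1.300 mol.
Cells in series carry the same charge, so the same 1.300 mol of electrons passes through cell 2.
Sn²⁺ + 2 e⁻ → Sn, so n(Sn) = 1.300 / 2 = 0.6498 mol.
m(Sn) = 0.6498 × 118.71 = 77.1 g.

77.1 g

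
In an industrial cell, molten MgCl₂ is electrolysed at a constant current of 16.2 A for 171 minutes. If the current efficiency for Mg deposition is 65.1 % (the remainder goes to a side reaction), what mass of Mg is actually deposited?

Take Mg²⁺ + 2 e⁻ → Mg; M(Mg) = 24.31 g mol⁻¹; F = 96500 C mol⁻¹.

13.6 g

Q = I·t = 16.20 × 10260 = 166200 C.
n(e⁻) = 166200/96500 = 1.722 mol; theoretically n(Mg) = 1.722/2 = 0.8612 mol, m_theo = 20.94 g.
At 65.1 % efficiency, m_actual = 0.651 × 20.94 = 13.6 g.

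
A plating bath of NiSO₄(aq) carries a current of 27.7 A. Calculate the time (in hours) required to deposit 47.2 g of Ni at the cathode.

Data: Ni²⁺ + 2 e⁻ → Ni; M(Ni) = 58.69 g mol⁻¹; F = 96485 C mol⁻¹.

n(Ni) = m/M = 47.2 / 58.69 = 0.8042 mol.
Each Ni atom requires 2 electrons, so n(e⁻) = 2 × 0.8042 = 1.608 mol.
Q = n(e⁻)·F = 1.608 × 96485 = 155200 C.
t = Q/I = 155200 / 27.70 A = 5603 s = 1.56 h.

1.56 h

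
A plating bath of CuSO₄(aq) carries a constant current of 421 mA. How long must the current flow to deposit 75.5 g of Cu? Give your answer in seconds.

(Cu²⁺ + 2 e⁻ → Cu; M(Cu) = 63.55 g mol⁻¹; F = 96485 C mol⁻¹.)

5.45 × 10⁵ s

n(Cu) = m/M = 75.5 / 63.55 = 1.188 mol.
Each Cu atom requires 2 electrons, so n(e⁻) = 2 × 1.188 = 2.376 mol.
Q = n(e⁻)·F = 2.376 × 96485 = 229300 C.
t = Q/I = 229300 / 0.4210 A = 544600 s.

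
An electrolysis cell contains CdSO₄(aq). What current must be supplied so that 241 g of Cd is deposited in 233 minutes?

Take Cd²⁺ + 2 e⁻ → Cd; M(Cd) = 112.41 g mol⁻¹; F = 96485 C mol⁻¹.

n(Cd) = 241 / 112.41 = 2.144 mol.
n(e⁻) = 2 × 2.144 = 4.288 mol.
Q = n(e⁻)·F = 4.288 × 96485 = 413700 C.
I = Q/t = 413700 / 13980 s = 29.6 A.

29.6 A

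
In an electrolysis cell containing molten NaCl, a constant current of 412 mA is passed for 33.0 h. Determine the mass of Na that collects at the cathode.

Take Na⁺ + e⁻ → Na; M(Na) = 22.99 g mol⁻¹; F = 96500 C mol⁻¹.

Q = I·t = 0.4120 A × 118800 s = 48950 C.
n(e⁻) = Q/F = 48950 / 96500 = 0.5072 mol.
Na⁺ + e⁻ → Na, so n(Na) = n(e⁻)/1 = 0.5072 mol.
m = n·M = 0.5072 × 22.99 = 11.7 g.

11.7 g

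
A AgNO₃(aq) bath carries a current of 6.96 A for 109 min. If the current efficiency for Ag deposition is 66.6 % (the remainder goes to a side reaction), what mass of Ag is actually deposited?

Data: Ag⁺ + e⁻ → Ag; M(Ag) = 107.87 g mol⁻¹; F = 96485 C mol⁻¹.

33.9 g

Q = I·t = 6.960 × 6540.0 = 45520 C.
n(e⁻) = 45520/96485 = 0.4718 mol; theoretically n(Ag) = 0.4718/1 = 0.4718 mol, m_theo = 50.89 g.
At 66.6 % efficiency, m_actual = 0.666 × 50.89 = 33.9 g.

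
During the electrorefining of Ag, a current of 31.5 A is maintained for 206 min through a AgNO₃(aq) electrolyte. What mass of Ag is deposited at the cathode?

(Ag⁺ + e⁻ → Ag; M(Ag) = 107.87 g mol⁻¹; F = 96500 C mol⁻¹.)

Q = I·t = 31.50 A × 12360 s = 389300 C.
n(e⁻) = Q/F = 389300 / 96500 = 4.035 mol.
Ag⁺ + e⁻ → Ag, so n(Ag) = n(e⁻)/1 = 4.035 mol.
m = n·M = 4.035 × 107.87 = 435 g.

435 g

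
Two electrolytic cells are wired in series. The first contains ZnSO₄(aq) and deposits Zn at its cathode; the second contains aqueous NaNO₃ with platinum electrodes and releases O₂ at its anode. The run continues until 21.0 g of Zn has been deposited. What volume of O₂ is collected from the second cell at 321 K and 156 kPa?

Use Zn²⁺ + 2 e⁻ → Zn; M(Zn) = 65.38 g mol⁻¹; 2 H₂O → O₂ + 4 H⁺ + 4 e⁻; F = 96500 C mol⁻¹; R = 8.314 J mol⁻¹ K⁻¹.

n(Zn) = 21.0 / 65.38 = 0.3212 mol, so n(e⁻) = 2 × 0.3212 = 0.6424 mol.
The cells are in series, so the same 0.6424 mol of electrons passes through the second cell.
2 H₂O → O₂ + 4 H⁺ + 4 e⁻ — 4 mol e⁻ per mol O₂, so n(O₂) = 0.6424/4 = 0.1606 mol.
V = nRT/P = (0.1606 × 8.314 × 321) / (156 × 10³) = 0.00275 m³ = 2.75 L.

2.75 L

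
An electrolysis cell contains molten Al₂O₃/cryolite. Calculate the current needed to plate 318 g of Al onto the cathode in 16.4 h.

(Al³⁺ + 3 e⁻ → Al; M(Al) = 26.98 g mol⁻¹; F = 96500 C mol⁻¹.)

57.8 A

n(Al) = 318 / 26.98 = 11.79 mol.
n(e⁻) = 3 × 11.79 = 35.36 mol.
Q = n(e⁻)·F = 35.36 × 96500 = 3412000 C.
I = Q/t = 3412000 / 59040 s = 57.8 A.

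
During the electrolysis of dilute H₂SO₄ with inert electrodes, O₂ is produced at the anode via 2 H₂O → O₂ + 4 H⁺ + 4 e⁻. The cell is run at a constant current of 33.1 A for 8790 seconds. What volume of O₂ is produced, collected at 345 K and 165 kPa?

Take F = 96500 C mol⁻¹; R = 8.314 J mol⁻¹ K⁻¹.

13.1 L

Q = I·t = 33.10 A × 8790.0 s = 290900 C.
n(e⁻) = Q/F = 290900 / 96500 = 3.015 mol.
4 electrons are transferred per O₂ molecule, so n(O₂) = 3.015 / 4 = 0.7538 mol.
V = nRT/P = (0.7538 × 8.314 × 345) / (165 × 10³ Pa) = 0.0131 m³ = 13.1 L.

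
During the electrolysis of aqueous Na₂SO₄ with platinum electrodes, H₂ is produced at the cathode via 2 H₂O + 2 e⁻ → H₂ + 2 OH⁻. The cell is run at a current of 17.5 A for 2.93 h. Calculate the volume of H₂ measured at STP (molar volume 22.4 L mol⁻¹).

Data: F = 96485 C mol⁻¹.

Q = I·t = 17.50 A × 10548 s = 184600 C.
n(e⁻) = Q/F = 184600 / 96485 = 1.913 mol.
2 electrons are transferred per H₂ molecule, so n(H₂) = 1.913 / 2 = 0.9566 mol.
V = n × V_m = 0.9566 × 22.4 = 21.4 L.

21.4 L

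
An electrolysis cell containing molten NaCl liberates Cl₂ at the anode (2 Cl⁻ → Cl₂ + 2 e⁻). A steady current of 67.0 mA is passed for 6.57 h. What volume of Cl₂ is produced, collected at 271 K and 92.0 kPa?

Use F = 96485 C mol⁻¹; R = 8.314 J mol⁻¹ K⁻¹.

0.201 L

Q = I·t = 0.06700 A × 23652 s = 1585 C.
n(e⁻) = Q/F = 1585 / 96485 = 0.01642 mol.
2 electrons are transferred per Cl₂ molecule, so n(Cl₂) = 0.01642 / 2 = 0.008212 mol.
V = nRT/P = (0.008212 × 8.314 × 271) / (92.0 × 10³ Pa) = 2.01 × 10⁻⁴ m³ = 0.201 L.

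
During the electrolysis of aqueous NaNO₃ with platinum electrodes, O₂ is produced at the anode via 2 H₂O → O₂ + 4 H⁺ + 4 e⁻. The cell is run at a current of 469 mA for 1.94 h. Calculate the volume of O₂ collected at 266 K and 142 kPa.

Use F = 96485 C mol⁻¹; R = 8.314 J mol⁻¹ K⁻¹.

Q = I·t = 0.4690 A × 6984.0 s = 3275 C.
n(e⁻) = Q/F = 3275 / 96485 = 0.03395 mol.
4 electrons are transferred per O₂ molecule, so n(O₂) = 0.03395 / 4 = 0.008487 mol.
V = nRT/P = (0.008487 × 8.314 × 266) / (142 × 10³ Pa) = 1.32 × 10⁻⁴ m³ = 0.132 L.

0.132 L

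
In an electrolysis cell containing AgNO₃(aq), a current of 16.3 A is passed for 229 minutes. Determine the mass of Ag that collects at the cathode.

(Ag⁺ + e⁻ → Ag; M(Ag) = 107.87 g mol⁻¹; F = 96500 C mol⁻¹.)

250 g

Q = I·t = 16.30 A × 13740 s = 224000 C.
n(e⁻) = Q/F = 224000 / 96500 = 2.321 mol.
Ag⁺ + e⁻ → Ag, so n(Ag) = n(e⁻)/1 = 2.321 mol.
m = n·M = 2.321 × 107.87 = 250 g.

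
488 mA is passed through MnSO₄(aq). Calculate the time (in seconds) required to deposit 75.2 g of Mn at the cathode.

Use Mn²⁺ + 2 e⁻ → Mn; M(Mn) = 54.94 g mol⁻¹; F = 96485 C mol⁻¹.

5.41 × 10⁵ s

n(Mn) = m/M = 75.2 / 54.94 = 1.369 mol.
Each Mn atom requires 2 electrons, so n(e⁻) = 2 × 1.369 = 2.738 mol.
Q = n(e⁻)·F = 2.738 × 96485 = 264100 C.
t = Q/I = 264100 / 0.4880 A = 541300 s.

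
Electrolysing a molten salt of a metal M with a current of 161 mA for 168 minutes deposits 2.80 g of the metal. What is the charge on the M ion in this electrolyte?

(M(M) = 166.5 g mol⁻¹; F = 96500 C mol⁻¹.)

Q = I·t = 0.1610 A × 10080 s = 1623 C, so n(e⁻) = 1623/96500 = 0.01682 mol.
n(M) deposited = 2.80 / 166.5 = 0.01682 mol.
Electrons per atom = n(e⁻)/n(M) = 0.01682 / 0.01682 = 1.00 ≈ 1, so the ion is M⁺.

+1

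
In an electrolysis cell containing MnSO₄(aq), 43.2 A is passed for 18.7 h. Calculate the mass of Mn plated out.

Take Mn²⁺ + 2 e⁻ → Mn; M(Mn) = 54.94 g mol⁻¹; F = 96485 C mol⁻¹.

Q = I·t = 43.20 A × 67320 s = 2908000 C.
n(e⁻) = Q/F = 2908000 / 96485 = 30.14 mol.
Mn²⁺ + 2 e⁻ → Mn, so n(Mn) = n(e⁻)/2 = 15.07 mol.
m = n·M = 15.07 × 54.94 = 828 g.

828 g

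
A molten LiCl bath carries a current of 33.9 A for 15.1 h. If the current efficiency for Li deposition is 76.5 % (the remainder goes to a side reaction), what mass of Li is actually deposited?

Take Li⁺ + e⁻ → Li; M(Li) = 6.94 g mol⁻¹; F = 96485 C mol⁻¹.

Q = I·t = 33.90 × 54360 = 1843000 C.
n(e⁻) = 1843000/96485 = 19.10 mol; theoretically n(Li) = 19.10/1 = 19.10 mol, m_theo = 132.5 g.
At 76.5 % efficiency, m_actual = 0.765 × 132.5 = 101 g.

101 g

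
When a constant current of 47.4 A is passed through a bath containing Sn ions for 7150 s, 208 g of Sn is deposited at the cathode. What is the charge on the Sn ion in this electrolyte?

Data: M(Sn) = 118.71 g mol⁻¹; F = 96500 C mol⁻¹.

Q = I·t = 47.40 A × 7150.0 s = 338900 C, so n(e⁻) = 338900/96500 = 3.512 mol.
n(Sn) deposited = 208 / 118.71 = 1.752 mol.
Electrons per atom = n(e⁻)/n(Sn) = 3.512 / 1.752 = 2.00 ≈ 2, so the ion is Sn²⁺.

+2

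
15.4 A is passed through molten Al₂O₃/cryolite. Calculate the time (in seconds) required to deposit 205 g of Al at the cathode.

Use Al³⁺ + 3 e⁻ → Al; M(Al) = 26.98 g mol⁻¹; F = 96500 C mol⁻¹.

n(Al) = m/M = 205 / 26.98 = 7.598 mol.
Each Al atom requires 3 electrons, so n(e⁻) = 3 × 7.598 = 22.79 mol.
Q = n(e⁻)·F = 22.79 × 96500 = 2200000 C.
t = Q/I = 2200000 / 15.40 A = 142800 s.

1.43 × 10⁵ s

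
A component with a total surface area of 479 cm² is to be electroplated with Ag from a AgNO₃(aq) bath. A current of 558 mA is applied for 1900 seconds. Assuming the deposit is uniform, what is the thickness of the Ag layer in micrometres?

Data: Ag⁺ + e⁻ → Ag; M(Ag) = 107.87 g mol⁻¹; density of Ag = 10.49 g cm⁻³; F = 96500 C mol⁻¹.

Q = I·t = 0.5580 × 1900.0 = 1060 C; n(e⁻) = 0.01099 mol.
n(Ag) = n(e⁻)/1 = 0.01099 mol, so m = 0.01099 × 107.87 = 1.185 g.
Volume = m/ρ = 1.185 / 10.49 = 0.1130 cm³.
Thickness = V/A = 0.1130 / 479 = 2.36 × 10⁻⁴ cm = 2.36 μm.

2.36 μm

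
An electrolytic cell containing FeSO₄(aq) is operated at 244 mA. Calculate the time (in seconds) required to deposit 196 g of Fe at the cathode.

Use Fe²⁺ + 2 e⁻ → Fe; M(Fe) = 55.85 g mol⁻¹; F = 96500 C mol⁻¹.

2.78 × 10⁶ s

n(Fe) = m/M = 196 / 55.85 = 3.509 mol.
Each Fe atom requires 2 electrons, so n(e⁻) = 2 × 3.509 = 7.019 mol.
Q = n(e⁻)·F = 7.019 × 96500 = 677300 C.
t = Q/I = 677300 / 0.2440 A = 2776000 s.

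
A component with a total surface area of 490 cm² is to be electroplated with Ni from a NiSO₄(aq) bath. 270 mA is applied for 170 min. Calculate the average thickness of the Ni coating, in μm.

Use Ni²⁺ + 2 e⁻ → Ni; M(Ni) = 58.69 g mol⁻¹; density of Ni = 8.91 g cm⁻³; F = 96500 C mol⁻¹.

1.92 μm

Q = I·t = 0.2700 × 10200 = 2754 C; n(e⁻) = 0.02854 mol.
n(Ni) = n(e⁻)/2 = 0.01427 mol, so m = 0.01427 × 58.69 = 0.8375 g.
Volume = m/ρ = 0.8375 / 8.91 = 0.09399 cm³.
Thickness = V/A = 0.09399 / 490 = 1.92 × 10⁻⁴ cm = 1.92 μm.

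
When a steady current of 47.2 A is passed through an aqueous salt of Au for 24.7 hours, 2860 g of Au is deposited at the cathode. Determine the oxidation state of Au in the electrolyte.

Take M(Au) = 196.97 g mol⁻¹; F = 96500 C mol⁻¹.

+3

Q = I·t = 47.20 A × 88920 s = 4197000 C, so n(e⁻) = 4197000/96500 = 43.49 mol.
n(Au) deposited = 2860 / 196.97 = 14.52 mol.
Electrons per atom = n(e⁻)/n(Au) = 43.49 / 14.52 = 3.00 ≈ 3, so the ion is Au³⁺.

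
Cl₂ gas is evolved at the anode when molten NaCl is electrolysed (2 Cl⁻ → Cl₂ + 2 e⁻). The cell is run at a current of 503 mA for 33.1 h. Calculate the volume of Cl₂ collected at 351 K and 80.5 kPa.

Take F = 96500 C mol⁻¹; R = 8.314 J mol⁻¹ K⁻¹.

11.3 L

Q = I·t = 0.5030 A × 119160 s = 59940 C.
n(e⁻) = Q/F = 59940 / 96500 = 0.6211 mol.
2 electrons are transferred per Cl₂ molecule, so n(Cl₂) = 0.6211 / 2 = 0.3106 mol.
V = nRT/P = (0.3106 × 8.314 × 351) / (80.5 × 10³ Pa) = 0.0113 m³ = 11.3 L.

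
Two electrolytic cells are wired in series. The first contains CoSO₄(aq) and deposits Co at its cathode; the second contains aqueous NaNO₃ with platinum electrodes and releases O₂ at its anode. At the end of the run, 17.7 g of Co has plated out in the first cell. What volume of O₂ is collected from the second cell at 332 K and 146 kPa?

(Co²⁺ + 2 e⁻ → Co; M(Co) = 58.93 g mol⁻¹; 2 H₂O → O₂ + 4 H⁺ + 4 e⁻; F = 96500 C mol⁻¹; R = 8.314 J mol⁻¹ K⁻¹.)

2.84 L

n(Co) = 17.7 / 58.93 = 0.3004 mol, so n(e⁻) = 2 × 0.3004 = 0.6007 mol.
The cells are in series, so the same 0.6007 mol of electrons passes through the second cell.
2 H₂O → O₂ + 4 H⁺ + 4 e⁻ — 4 mol e⁻ per mol O₂, so n(O₂) = 0.6007/4 = 0.1502 mol.
V = nRT/P = (0.1502 × 8.314 × 332) / (146 × 10³) = 0.00284 m³ = 2.84 L.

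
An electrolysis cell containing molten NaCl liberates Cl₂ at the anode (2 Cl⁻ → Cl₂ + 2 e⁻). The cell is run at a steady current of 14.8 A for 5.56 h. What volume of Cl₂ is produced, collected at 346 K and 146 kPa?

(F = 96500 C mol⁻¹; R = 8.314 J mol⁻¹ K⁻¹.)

30.2 L

Q = I·t = 14.80 A × 20016 s = 296200 C.
n(e⁻) = Q/F = 296200 / 96500 = 3.070 mol.
2 electrons are transferred per Cl₂ molecule, so n(Cl₂) = 3.070 / 2 = 1.535 mol.
V = nRT/P = (1.535 × 8.314 × 346) / (146 × 10³ Pa) = 0.0302 m³ = 30.2 L.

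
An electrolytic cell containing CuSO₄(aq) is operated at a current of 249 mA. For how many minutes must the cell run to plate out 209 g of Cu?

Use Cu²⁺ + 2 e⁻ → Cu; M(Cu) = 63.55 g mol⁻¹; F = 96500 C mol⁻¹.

n(Cu) = m/M = 209 / 63.55 = 3.289 mol.
Each Cu atom requires 2 electrons, so n(e⁻) = 2 × 3.289 = 6.577 mol.
Q = n(e⁻)·F = 6.577 × 96500 = 634700 C.
t = Q/I = 634700 / 0.2490 A = 2549000 s = 42500 min.

42500 min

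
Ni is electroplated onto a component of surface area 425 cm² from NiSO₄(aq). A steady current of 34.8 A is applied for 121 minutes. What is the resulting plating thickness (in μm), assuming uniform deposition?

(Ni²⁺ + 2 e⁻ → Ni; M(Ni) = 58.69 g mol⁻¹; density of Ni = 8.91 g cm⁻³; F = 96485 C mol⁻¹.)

203 μm

Q = I·t = 34.80 × 7260.0 = 252600 C; n(e⁻) = 2.619 mol.
n(Ni) = n(e⁻)/2 = 1.309 mol, so m = 1.309 × 58.69 = 76.84 g.
Volume = m/ρ = 76.84 / 8.91 = 8.624 cm³.
Thickness = V/A = 8.624 / 425 = 0.0203 cm = 203 μm.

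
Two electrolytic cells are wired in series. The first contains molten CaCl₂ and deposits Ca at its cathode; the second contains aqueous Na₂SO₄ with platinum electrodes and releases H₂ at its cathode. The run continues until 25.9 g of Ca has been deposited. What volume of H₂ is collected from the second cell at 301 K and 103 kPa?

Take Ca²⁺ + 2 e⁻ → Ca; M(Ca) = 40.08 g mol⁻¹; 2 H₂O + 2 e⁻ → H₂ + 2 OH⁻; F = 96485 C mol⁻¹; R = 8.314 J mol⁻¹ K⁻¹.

n(Ca) = 25.9 / 40.08 = 0.6462 mol, so n(e⁻) = 2 × 0.6462 = 1.292 mol.
The cells are in series, so the same 1.292 mol of electrons passes through the second cell.
2 H₂O + 2 e⁻ → H₂ + 2 OH⁻ — 2 mol e⁻ per mol H₂, so n(H₂) = 1.292/2 = 0.6462 mol.
V = nRT/P = (0.6462 × 8.314 × 301) / (103 × 10³) = 0.0157 m³ = 15.7 L.

15.7 L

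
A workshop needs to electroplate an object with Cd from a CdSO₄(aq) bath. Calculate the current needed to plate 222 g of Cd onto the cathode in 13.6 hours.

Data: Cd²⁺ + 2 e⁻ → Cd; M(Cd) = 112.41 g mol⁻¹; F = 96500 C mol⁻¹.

n(Cd) = 222 / 112.41 = 1.975 mol.
n(e⁻) = 2 × 1.975 = 3.950 mol.
Q = n(e⁻)·F = 3.950 × 96500 = 381200 C.
I = Q/t = 381200 / 48960 s = 7.79 A.

7.79 A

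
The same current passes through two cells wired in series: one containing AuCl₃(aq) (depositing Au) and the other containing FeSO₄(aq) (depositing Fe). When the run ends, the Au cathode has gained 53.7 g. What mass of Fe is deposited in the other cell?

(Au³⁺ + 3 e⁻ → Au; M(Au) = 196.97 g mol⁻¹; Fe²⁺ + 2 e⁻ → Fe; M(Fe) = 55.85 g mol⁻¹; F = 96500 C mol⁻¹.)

n(Au) = 53.7 / 196.97 = 0.2726 mol.
Since Au³⁺ + 3 e⁻ → Au, n(e⁻) passed = 3 × 0.2726 = 0.8179 mol.
Cells in series carry the same charge, so the same 0.8179 mol of electrons passes through cell 2.
Fe²⁺ + 2 e⁻ → Fe, so n(Fe) = 0.8179 / 2 = 0.4089 mol.
m(Fe) = 0.4089 × 55.85 = 22.8 g.

22.8 g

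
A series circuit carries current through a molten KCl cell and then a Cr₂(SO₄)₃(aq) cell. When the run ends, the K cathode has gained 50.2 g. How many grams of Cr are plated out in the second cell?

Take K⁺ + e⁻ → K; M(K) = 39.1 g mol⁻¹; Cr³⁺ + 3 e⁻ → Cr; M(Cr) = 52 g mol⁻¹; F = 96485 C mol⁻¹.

22.3 g

n(K) = 50.2 / 39.1 = 1.284 mol.
Since K⁺ + e⁻ → K, n(e⁻) passed = 1 × 1.284 = 1.284 mol.
Cells in series carry the same charge, so the same 1.284 mol of electrons passes through cell 2.
Cr³⁺ + 3 e⁻ → Cr, so n(Cr) = 1.284 / 3 = 0.4280 mol.
m(Cr) = 0.4280 × 52 = 22.3 g.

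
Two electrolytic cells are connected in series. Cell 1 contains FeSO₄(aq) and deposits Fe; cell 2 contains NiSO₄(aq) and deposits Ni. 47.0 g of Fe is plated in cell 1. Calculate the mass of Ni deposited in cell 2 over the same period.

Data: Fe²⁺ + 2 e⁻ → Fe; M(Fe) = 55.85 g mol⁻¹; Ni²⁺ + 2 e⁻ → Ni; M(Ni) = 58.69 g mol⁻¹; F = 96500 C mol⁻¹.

49.4 g

n(Fe) = 47.0 / 55.85 = 0.8415 mol.
Since Fe²⁺ + 2 e⁻ → Fe, n(e⁻) passed = 2 × 0.8415 = 1.683 mol.
Cells in series carry the same charge, so the same 1.683 mol of electrons passes through cell 2.
Ni²⁺ + 2 e⁻ → Ni, so n(Ni) = 1.683 / 2 = 0.8415 mol.
m(Ni) = 0.8415 × 58.69 = 49.4 g.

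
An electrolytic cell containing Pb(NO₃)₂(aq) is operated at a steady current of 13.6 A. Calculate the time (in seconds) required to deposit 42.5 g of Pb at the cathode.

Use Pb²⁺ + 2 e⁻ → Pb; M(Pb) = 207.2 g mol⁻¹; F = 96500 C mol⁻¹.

2910 s

n(Pb) = m/M = 42.5 / 207.2 = 0.2051 mol.
Each Pb atom requires 2 electrons, so n(e⁻) = 2 × 0.2051 = 0.4102 mol.
Q = n(e⁻)·F = 0.4102 × 96500 = 39590 C.
t = Q/I = 39590 / 13.60 A = 2911 s.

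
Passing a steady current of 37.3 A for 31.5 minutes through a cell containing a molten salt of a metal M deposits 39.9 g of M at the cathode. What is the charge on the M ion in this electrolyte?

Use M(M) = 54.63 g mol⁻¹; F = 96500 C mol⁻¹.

+1

Q = I·t = 37.30 A × 1890.0 s = 70500 C, so n(e⁻) = 70500/96500 = 0.7305 mol.
n(M) deposited = 39.9 / 54.63 = 0.7304 mol.
Electrons per atom = n(e⁻)/n(M) = 0.7305 / 0.7304 = 1.00 ≈ 1, so the ion is M⁺.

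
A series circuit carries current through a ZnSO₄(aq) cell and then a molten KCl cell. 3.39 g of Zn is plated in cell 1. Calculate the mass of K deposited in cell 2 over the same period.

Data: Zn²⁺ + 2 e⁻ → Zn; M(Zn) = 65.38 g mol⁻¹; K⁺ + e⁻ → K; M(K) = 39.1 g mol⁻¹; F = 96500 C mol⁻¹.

n(Zn) = 3.39 / 65.38 = 0.05185 mol.
Since Zn²⁺ + 2 e⁻ → Zn, n(e⁻) passed = 2 × 0.05185 = 0.1037 mol.
Cells in series carry the same charge, so the same 0.1037 mol of electrons passes through cell 2.
K⁺ + e⁻ → K, so n(K) = 0.1037 / 1 = 0.1037 mol.
m(K) = 0.1037 × 39.1 = 4.05 g.

4.05 g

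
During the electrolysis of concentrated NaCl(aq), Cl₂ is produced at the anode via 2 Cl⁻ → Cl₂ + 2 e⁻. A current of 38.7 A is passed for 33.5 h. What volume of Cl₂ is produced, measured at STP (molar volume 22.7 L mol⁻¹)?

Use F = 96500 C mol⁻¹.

Q = I·t = 38.70 A × 120600 s = 4667000 C.
n(e⁻) = Q/F = 4667000 / 96500 = 48.36 mol.
2 electrons are transferred per Cl₂ molecule, so n(Cl₂) = 48.36 / 2 = 24.18 mol.
V = n × V_m = 24.18 × 22.7 = 549 L.

549 L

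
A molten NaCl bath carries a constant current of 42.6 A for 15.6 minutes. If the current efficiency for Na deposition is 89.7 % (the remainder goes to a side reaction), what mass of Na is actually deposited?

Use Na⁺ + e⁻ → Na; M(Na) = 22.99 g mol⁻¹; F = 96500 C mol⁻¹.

Q = I·t = 42.60 × 936.00 = 39870 C.
n(e⁻) = 39870/96500 = 0.4132 mol; theoretically n(Na) = 0.4132/1 = 0.4132 mol, m_theo = 9.499 g.
At 89.7 % efficiency, m_actual = 0.897 × 9.499 = 8.52 g.

8.52 g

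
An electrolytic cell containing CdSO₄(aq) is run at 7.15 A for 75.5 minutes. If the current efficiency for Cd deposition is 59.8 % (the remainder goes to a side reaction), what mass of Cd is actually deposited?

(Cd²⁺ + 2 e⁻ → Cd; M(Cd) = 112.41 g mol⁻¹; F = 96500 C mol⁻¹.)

Q = I·t = 7.150 × 4530.0 = 32390 C.
n(e⁻) = 32390/96500 = 0.3356 mol; theoretically n(Cd) = 0.3356/2 = 0.1678 mol, m_theo = 18.86 g.
At 59.8 % efficiency, m_actual = 0.598 × 18.86 = 11.3 g.

11.3 g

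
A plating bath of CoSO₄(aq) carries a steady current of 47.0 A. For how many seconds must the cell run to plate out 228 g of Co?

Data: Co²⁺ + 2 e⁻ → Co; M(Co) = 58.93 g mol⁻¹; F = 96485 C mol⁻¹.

n(Co) = m/M = 228 / 58.93 = 3.869 mol.
Each Co atom requires 2 electrons, so n(e⁻) = 2 × 3.869 = 7.738 mol.
Q = n(e⁻)·F = 7.738 × 96485 = 746600 C.
t = Q/I = 746600 / 47.00 A = 15890 s.

15900 s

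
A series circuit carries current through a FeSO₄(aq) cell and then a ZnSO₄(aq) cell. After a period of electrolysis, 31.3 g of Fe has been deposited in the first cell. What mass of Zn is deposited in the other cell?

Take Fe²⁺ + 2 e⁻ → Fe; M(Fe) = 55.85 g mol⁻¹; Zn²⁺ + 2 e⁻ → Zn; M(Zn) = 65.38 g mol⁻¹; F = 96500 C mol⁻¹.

n(Fe) = 31.3 / 55.85 = 0.5604 mol.
Since Fe²⁺ + 2 e⁻ → Fe, n(e⁻) passed = 2 × 0.5604 = 1.121 mol.
Cells in series carry the same charge, so the same 1.121 mol of electrons passes through cell 2.
Zn²⁺ + 2 e⁻ → Zn, so n(Zn) = 1.121 / 2 = 0.5604 mol.
m(Zn) = 0.5604 × 65.38 = 36.6 g.

36.6 g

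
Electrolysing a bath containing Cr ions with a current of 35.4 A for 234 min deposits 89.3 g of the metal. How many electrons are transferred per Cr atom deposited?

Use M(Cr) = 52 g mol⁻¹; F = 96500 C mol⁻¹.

Q = I·t = 35.40 A × 14040 s = 497000 C, so n(e⁻) = 497000/96500 = 5.150 mol.
n(Cr) deposited = 89.3 / 52 = 1.717 mol.
Electrons per atom = n(e⁻)/n(Cr) = 5.150 / 1.717 = 3.00 ≈ 3, so the ion is Cr³⁺.

3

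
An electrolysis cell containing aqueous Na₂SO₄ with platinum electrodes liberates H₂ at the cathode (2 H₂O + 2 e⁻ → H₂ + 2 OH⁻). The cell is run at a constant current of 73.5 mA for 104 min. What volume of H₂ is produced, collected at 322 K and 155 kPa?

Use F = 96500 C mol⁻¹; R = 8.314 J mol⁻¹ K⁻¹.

Q = I·t = 0.07350 A × 6240.0 s = 458.6 C.
n(e⁻) = Q/F = 458.6 / 96500 = 0.004753 mol.
2 electrons are transferred per H₂ molecule, so n(H₂) = 0.004753 / 2 = 0.002376 mol.
V = nRT/P = (0.002376 × 8.314 × 322) / (155 × 10³ Pa) = 4.10 × 10⁻⁵ m³ = 0.0410 L.

0.0410 L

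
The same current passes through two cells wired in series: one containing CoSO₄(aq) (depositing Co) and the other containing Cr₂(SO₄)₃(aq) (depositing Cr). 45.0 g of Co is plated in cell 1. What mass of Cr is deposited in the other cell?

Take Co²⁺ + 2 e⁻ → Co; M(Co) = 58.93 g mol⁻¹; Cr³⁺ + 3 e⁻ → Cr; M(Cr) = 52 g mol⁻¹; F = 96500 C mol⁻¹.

n(Co) = 45.0 / 58.93 = 0.7636 mol.
Since Co²⁺ + 2 e⁻ → Co, n(e⁻) passed = 2 × 0.7636 = 1.527 mol.
Cells in series carry the same charge, so the same 1.527 mol of electrons passes through cell 2.
Cr³⁺ + 3 e⁻ → Cr, so n(Cr) = 1.527 / 3 = 0.5091 mol.
m(Cr) = 0.5091 × 52 = 26.5 g.

26.5 g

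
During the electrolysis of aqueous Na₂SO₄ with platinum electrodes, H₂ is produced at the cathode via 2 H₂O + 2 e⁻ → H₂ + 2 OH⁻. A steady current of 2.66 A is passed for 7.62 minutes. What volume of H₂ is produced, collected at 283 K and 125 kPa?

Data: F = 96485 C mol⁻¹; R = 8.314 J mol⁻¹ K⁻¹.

0.119 L

Q = I·t = 2.660 A × 457.20 s = 1216 C.
n(e⁻) = Q/F = 1216 / 96485 = 0.01260 mol.
2 electrons are transferred per H₂ molecule, so n(H₂) = 0.01260 / 2 = 0.006302 mol.
V = nRT/P = (0.006302 × 8.314 × 283) / (125 × 10³ Pa) = 1.19 × 10⁻⁴ m³ = 0.119 L.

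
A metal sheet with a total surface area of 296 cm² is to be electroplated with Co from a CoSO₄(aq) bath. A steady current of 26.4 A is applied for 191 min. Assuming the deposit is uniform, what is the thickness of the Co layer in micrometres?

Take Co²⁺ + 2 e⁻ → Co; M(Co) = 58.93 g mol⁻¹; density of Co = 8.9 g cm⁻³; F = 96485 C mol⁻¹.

Q = I·t = 26.40 × 11460 = 302500 C; n(e⁻) = 3.136 mol.
n(Co) = n(e⁻)/2 = 1.568 mol, so m = 1.568 × 58.93 = 92.39 g.
Volume = m/ρ = 92.39 / 8.9 = 10.38 cm³.
Thickness = V/A = 10.38 / 296 = 0.0351 cm = 351 μm.

351 μm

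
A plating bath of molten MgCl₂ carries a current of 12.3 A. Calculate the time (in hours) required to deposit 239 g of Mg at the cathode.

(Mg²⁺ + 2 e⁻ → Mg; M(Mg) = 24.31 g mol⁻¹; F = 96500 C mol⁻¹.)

42.9 h

n(Mg) = m/M = 239 / 24.31 = 9.831 mol.
Each Mg atom requires 2 electrons, so n(e⁻) = 2 × 9.831 = 19.66 mol.
Q = n(e⁻)·F = 19.66 × 96500 = 1897000 C.
t = Q/I = 1897000 / 12.30 A = 154300 s = 42.9 h.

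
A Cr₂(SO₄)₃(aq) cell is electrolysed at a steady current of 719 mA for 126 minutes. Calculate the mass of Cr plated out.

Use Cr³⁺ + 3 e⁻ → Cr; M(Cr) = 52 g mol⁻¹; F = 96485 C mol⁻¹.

Q = I·t = 0.7190 A × 7560.0 s = 5436 C.
n(e⁻) = Q/F = 5436 / 96485 = 0.05634 mol.
Cr³⁺ + 3 e⁻ → Cr, so n(Cr) = n(e⁻)/3 = 0.01878 mol.
m = n·M = 0.01878 × 52 = 0.977 g.

0.977 g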